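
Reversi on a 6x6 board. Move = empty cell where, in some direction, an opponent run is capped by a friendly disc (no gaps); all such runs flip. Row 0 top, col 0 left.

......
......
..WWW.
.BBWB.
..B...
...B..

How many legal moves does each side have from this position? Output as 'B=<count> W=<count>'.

-- B to move --
(1,1): no bracket -> illegal
(1,2): flips 2 -> legal
(1,3): flips 1 -> legal
(1,4): flips 2 -> legal
(1,5): flips 2 -> legal
(2,1): no bracket -> illegal
(2,5): no bracket -> illegal
(3,5): no bracket -> illegal
(4,3): no bracket -> illegal
(4,4): no bracket -> illegal
B mobility = 4
-- W to move --
(2,0): no bracket -> illegal
(2,1): no bracket -> illegal
(2,5): no bracket -> illegal
(3,0): flips 2 -> legal
(3,5): flips 1 -> legal
(4,0): flips 1 -> legal
(4,1): flips 1 -> legal
(4,3): no bracket -> illegal
(4,4): flips 1 -> legal
(4,5): flips 1 -> legal
(5,1): flips 1 -> legal
(5,2): flips 2 -> legal
(5,4): no bracket -> illegal
W mobility = 8

Answer: B=4 W=8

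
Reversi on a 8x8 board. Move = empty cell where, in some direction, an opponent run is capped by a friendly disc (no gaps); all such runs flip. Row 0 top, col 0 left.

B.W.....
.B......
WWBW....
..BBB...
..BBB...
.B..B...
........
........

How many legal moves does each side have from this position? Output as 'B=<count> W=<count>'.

Answer: B=6 W=5

Derivation:
-- B to move --
(0,1): no bracket -> illegal
(0,3): no bracket -> illegal
(1,0): flips 1 -> legal
(1,2): flips 1 -> legal
(1,3): flips 1 -> legal
(1,4): flips 1 -> legal
(2,4): flips 1 -> legal
(3,0): no bracket -> illegal
(3,1): flips 1 -> legal
B mobility = 6
-- W to move --
(0,1): flips 1 -> legal
(1,0): no bracket -> illegal
(1,2): no bracket -> illegal
(1,3): no bracket -> illegal
(2,4): no bracket -> illegal
(2,5): no bracket -> illegal
(3,1): no bracket -> illegal
(3,5): no bracket -> illegal
(4,0): no bracket -> illegal
(4,1): flips 1 -> legal
(4,5): flips 1 -> legal
(5,0): no bracket -> illegal
(5,2): no bracket -> illegal
(5,3): flips 2 -> legal
(5,5): no bracket -> illegal
(6,0): no bracket -> illegal
(6,1): no bracket -> illegal
(6,2): no bracket -> illegal
(6,3): no bracket -> illegal
(6,4): no bracket -> illegal
(6,5): flips 3 -> legal
W mobility = 5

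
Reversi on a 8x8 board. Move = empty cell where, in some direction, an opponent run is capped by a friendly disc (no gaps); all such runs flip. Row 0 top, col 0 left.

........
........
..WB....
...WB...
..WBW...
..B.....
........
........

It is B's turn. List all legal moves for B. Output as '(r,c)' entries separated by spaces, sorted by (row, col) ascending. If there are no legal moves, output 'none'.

Answer: (2,1) (3,2) (4,1) (4,5) (5,4)

Derivation:
(1,1): no bracket -> illegal
(1,2): no bracket -> illegal
(1,3): no bracket -> illegal
(2,1): flips 1 -> legal
(2,4): no bracket -> illegal
(3,1): no bracket -> illegal
(3,2): flips 2 -> legal
(3,5): no bracket -> illegal
(4,1): flips 1 -> legal
(4,5): flips 1 -> legal
(5,1): no bracket -> illegal
(5,3): no bracket -> illegal
(5,4): flips 1 -> legal
(5,5): no bracket -> illegal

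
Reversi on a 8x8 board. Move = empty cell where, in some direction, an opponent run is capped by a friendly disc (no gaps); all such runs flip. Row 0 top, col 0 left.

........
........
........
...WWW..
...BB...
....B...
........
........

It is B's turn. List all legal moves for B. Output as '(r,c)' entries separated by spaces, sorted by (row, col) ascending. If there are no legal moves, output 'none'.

(2,2): flips 1 -> legal
(2,3): flips 1 -> legal
(2,4): flips 1 -> legal
(2,5): flips 1 -> legal
(2,6): flips 1 -> legal
(3,2): no bracket -> illegal
(3,6): no bracket -> illegal
(4,2): no bracket -> illegal
(4,5): no bracket -> illegal
(4,6): no bracket -> illegal

Answer: (2,2) (2,3) (2,4) (2,5) (2,6)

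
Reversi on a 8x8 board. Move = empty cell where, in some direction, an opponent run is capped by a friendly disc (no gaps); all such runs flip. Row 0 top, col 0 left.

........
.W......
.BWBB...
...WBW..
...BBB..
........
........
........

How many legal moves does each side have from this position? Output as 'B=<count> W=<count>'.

-- B to move --
(0,0): flips 3 -> legal
(0,1): flips 1 -> legal
(0,2): no bracket -> illegal
(1,0): no bracket -> illegal
(1,2): no bracket -> illegal
(1,3): no bracket -> illegal
(2,0): no bracket -> illegal
(2,5): flips 1 -> legal
(2,6): flips 1 -> legal
(3,1): no bracket -> illegal
(3,2): flips 1 -> legal
(3,6): flips 1 -> legal
(4,2): flips 1 -> legal
(4,6): flips 1 -> legal
B mobility = 8
-- W to move --
(1,0): no bracket -> illegal
(1,2): no bracket -> illegal
(1,3): flips 2 -> legal
(1,4): no bracket -> illegal
(1,5): flips 1 -> legal
(2,0): flips 1 -> legal
(2,5): flips 2 -> legal
(3,0): no bracket -> illegal
(3,1): flips 1 -> legal
(3,2): no bracket -> illegal
(3,6): no bracket -> illegal
(4,2): no bracket -> illegal
(4,6): no bracket -> illegal
(5,2): no bracket -> illegal
(5,3): flips 2 -> legal
(5,4): no bracket -> illegal
(5,5): flips 2 -> legal
(5,6): no bracket -> illegal
W mobility = 7

Answer: B=8 W=7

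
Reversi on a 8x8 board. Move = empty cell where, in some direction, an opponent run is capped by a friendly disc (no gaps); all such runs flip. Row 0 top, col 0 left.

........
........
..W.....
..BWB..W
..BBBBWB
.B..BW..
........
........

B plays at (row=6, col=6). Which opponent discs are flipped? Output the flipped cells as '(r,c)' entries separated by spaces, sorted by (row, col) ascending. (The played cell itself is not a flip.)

Answer: (5,5)

Derivation:
Dir NW: opp run (5,5) capped by B -> flip
Dir N: first cell '.' (not opp) -> no flip
Dir NE: first cell '.' (not opp) -> no flip
Dir W: first cell '.' (not opp) -> no flip
Dir E: first cell '.' (not opp) -> no flip
Dir SW: first cell '.' (not opp) -> no flip
Dir S: first cell '.' (not opp) -> no flip
Dir SE: first cell '.' (not opp) -> no flip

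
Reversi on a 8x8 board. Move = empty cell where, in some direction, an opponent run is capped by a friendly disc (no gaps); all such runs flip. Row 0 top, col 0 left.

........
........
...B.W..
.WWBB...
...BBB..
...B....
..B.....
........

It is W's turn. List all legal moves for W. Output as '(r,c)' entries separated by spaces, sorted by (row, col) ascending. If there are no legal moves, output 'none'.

(1,2): no bracket -> illegal
(1,3): no bracket -> illegal
(1,4): flips 1 -> legal
(2,2): no bracket -> illegal
(2,4): no bracket -> illegal
(3,5): flips 2 -> legal
(3,6): no bracket -> illegal
(4,2): no bracket -> illegal
(4,6): no bracket -> illegal
(5,1): no bracket -> illegal
(5,2): flips 2 -> legal
(5,4): flips 1 -> legal
(5,5): no bracket -> illegal
(5,6): no bracket -> illegal
(6,1): no bracket -> illegal
(6,3): no bracket -> illegal
(6,4): no bracket -> illegal
(7,1): no bracket -> illegal
(7,2): no bracket -> illegal
(7,3): no bracket -> illegal

Answer: (1,4) (3,5) (5,2) (5,4)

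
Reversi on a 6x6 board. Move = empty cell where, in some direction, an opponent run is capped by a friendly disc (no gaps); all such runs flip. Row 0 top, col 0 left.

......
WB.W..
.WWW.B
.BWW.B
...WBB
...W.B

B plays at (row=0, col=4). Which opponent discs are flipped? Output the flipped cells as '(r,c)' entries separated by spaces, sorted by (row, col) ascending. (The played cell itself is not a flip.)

Answer: (1,3) (2,2)

Derivation:
Dir NW: edge -> no flip
Dir N: edge -> no flip
Dir NE: edge -> no flip
Dir W: first cell '.' (not opp) -> no flip
Dir E: first cell '.' (not opp) -> no flip
Dir SW: opp run (1,3) (2,2) capped by B -> flip
Dir S: first cell '.' (not opp) -> no flip
Dir SE: first cell '.' (not opp) -> no flip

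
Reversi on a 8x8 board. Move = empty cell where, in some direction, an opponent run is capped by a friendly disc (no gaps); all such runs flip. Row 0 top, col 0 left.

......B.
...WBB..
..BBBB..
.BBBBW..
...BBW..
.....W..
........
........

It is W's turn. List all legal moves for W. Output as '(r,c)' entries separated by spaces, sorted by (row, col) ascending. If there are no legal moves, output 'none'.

(0,3): no bracket -> illegal
(0,4): no bracket -> illegal
(0,5): flips 2 -> legal
(0,7): no bracket -> illegal
(1,1): flips 3 -> legal
(1,2): flips 2 -> legal
(1,6): flips 2 -> legal
(1,7): no bracket -> illegal
(2,0): no bracket -> illegal
(2,1): no bracket -> illegal
(2,6): no bracket -> illegal
(3,0): flips 4 -> legal
(3,6): no bracket -> illegal
(4,0): flips 2 -> legal
(4,1): no bracket -> illegal
(4,2): flips 2 -> legal
(5,2): no bracket -> illegal
(5,3): flips 4 -> legal
(5,4): no bracket -> illegal

Answer: (0,5) (1,1) (1,2) (1,6) (3,0) (4,0) (4,2) (5,3)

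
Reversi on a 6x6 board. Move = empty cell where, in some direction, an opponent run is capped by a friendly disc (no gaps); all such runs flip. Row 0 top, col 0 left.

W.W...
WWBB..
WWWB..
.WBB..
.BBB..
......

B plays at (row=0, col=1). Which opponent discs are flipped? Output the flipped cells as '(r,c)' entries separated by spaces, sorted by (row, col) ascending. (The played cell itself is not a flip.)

Answer: (1,1) (2,1) (3,1)

Derivation:
Dir NW: edge -> no flip
Dir N: edge -> no flip
Dir NE: edge -> no flip
Dir W: opp run (0,0), next=edge -> no flip
Dir E: opp run (0,2), next='.' -> no flip
Dir SW: opp run (1,0), next=edge -> no flip
Dir S: opp run (1,1) (2,1) (3,1) capped by B -> flip
Dir SE: first cell 'B' (not opp) -> no flip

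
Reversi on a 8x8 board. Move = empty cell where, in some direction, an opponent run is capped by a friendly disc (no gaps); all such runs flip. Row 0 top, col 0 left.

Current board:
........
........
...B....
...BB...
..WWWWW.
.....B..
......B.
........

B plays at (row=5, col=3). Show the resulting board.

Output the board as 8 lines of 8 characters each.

Place B at (5,3); scan 8 dirs for brackets.
Dir NW: opp run (4,2), next='.' -> no flip
Dir N: opp run (4,3) capped by B -> flip
Dir NE: opp run (4,4), next='.' -> no flip
Dir W: first cell '.' (not opp) -> no flip
Dir E: first cell '.' (not opp) -> no flip
Dir SW: first cell '.' (not opp) -> no flip
Dir S: first cell '.' (not opp) -> no flip
Dir SE: first cell '.' (not opp) -> no flip
All flips: (4,3)

Answer: ........
........
...B....
...BB...
..WBWWW.
...B.B..
......B.
........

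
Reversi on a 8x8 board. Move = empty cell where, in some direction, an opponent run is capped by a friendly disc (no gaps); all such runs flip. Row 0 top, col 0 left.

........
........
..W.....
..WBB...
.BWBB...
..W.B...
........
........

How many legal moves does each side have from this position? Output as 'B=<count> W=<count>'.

Answer: B=7 W=9

Derivation:
-- B to move --
(1,1): flips 1 -> legal
(1,2): no bracket -> illegal
(1,3): no bracket -> illegal
(2,1): flips 1 -> legal
(2,3): flips 1 -> legal
(3,1): flips 1 -> legal
(5,1): flips 1 -> legal
(5,3): no bracket -> illegal
(6,1): flips 1 -> legal
(6,2): no bracket -> illegal
(6,3): flips 1 -> legal
B mobility = 7
-- W to move --
(2,3): no bracket -> illegal
(2,4): flips 1 -> legal
(2,5): flips 2 -> legal
(3,0): flips 1 -> legal
(3,1): no bracket -> illegal
(3,5): flips 2 -> legal
(4,0): flips 1 -> legal
(4,5): flips 2 -> legal
(5,0): flips 1 -> legal
(5,1): no bracket -> illegal
(5,3): no bracket -> illegal
(5,5): flips 2 -> legal
(6,3): no bracket -> illegal
(6,4): no bracket -> illegal
(6,5): flips 2 -> legal
W mobility = 9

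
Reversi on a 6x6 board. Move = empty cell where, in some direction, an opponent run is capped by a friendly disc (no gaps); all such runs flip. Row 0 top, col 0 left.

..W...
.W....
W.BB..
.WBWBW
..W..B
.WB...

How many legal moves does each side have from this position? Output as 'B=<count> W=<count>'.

-- B to move --
(0,0): flips 1 -> legal
(0,1): no bracket -> illegal
(0,3): no bracket -> illegal
(1,0): no bracket -> illegal
(1,2): no bracket -> illegal
(1,3): no bracket -> illegal
(2,1): no bracket -> illegal
(2,4): no bracket -> illegal
(2,5): flips 1 -> legal
(3,0): flips 1 -> legal
(4,0): flips 1 -> legal
(4,1): no bracket -> illegal
(4,3): flips 1 -> legal
(4,4): flips 1 -> legal
(5,0): flips 1 -> legal
(5,3): no bracket -> illegal
B mobility = 7
-- W to move --
(1,2): flips 2 -> legal
(1,3): flips 2 -> legal
(1,4): no bracket -> illegal
(2,1): no bracket -> illegal
(2,4): no bracket -> illegal
(2,5): no bracket -> illegal
(4,1): no bracket -> illegal
(4,3): no bracket -> illegal
(4,4): no bracket -> illegal
(5,3): flips 1 -> legal
(5,4): no bracket -> illegal
(5,5): flips 1 -> legal
W mobility = 4

Answer: B=7 W=4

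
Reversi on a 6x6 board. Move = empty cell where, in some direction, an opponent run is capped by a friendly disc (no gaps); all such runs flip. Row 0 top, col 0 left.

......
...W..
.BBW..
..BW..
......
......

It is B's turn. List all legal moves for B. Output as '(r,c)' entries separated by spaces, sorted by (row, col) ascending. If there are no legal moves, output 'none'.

(0,2): no bracket -> illegal
(0,3): no bracket -> illegal
(0,4): flips 1 -> legal
(1,2): no bracket -> illegal
(1,4): flips 1 -> legal
(2,4): flips 1 -> legal
(3,4): flips 1 -> legal
(4,2): no bracket -> illegal
(4,3): no bracket -> illegal
(4,4): flips 1 -> legal

Answer: (0,4) (1,4) (2,4) (3,4) (4,4)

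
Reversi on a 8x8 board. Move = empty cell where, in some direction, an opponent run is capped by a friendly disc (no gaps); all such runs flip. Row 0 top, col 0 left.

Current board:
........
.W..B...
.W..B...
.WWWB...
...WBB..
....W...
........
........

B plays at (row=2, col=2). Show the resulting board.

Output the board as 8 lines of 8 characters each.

Place B at (2,2); scan 8 dirs for brackets.
Dir NW: opp run (1,1), next='.' -> no flip
Dir N: first cell '.' (not opp) -> no flip
Dir NE: first cell '.' (not opp) -> no flip
Dir W: opp run (2,1), next='.' -> no flip
Dir E: first cell '.' (not opp) -> no flip
Dir SW: opp run (3,1), next='.' -> no flip
Dir S: opp run (3,2), next='.' -> no flip
Dir SE: opp run (3,3) capped by B -> flip
All flips: (3,3)

Answer: ........
.W..B...
.WB.B...
.WWBB...
...WBB..
....W...
........
........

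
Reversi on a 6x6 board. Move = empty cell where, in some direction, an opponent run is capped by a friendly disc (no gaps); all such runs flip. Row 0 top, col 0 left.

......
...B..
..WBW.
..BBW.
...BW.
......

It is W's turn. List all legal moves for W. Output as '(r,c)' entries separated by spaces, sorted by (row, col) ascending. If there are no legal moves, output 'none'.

Answer: (0,2) (0,4) (1,2) (3,1) (4,2) (5,2)

Derivation:
(0,2): flips 1 -> legal
(0,3): no bracket -> illegal
(0,4): flips 1 -> legal
(1,2): flips 1 -> legal
(1,4): no bracket -> illegal
(2,1): no bracket -> illegal
(3,1): flips 2 -> legal
(4,1): no bracket -> illegal
(4,2): flips 3 -> legal
(5,2): flips 1 -> legal
(5,3): no bracket -> illegal
(5,4): no bracket -> illegal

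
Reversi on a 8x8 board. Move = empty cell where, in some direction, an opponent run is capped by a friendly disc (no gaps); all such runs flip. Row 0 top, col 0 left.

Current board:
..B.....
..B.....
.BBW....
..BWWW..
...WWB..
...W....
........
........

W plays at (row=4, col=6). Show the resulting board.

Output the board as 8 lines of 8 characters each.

Answer: ..B.....
..B.....
.BBW....
..BWWW..
...WWWW.
...W....
........
........

Derivation:
Place W at (4,6); scan 8 dirs for brackets.
Dir NW: first cell 'W' (not opp) -> no flip
Dir N: first cell '.' (not opp) -> no flip
Dir NE: first cell '.' (not opp) -> no flip
Dir W: opp run (4,5) capped by W -> flip
Dir E: first cell '.' (not opp) -> no flip
Dir SW: first cell '.' (not opp) -> no flip
Dir S: first cell '.' (not opp) -> no flip
Dir SE: first cell '.' (not opp) -> no flip
All flips: (4,5)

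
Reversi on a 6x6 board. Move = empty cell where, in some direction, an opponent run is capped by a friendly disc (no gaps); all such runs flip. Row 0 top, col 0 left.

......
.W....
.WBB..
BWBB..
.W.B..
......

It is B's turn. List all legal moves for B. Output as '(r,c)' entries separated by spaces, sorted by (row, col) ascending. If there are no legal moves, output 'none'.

(0,0): flips 1 -> legal
(0,1): no bracket -> illegal
(0,2): no bracket -> illegal
(1,0): flips 1 -> legal
(1,2): flips 1 -> legal
(2,0): flips 1 -> legal
(4,0): flips 1 -> legal
(4,2): no bracket -> illegal
(5,0): flips 1 -> legal
(5,1): no bracket -> illegal
(5,2): flips 1 -> legal

Answer: (0,0) (1,0) (1,2) (2,0) (4,0) (5,0) (5,2)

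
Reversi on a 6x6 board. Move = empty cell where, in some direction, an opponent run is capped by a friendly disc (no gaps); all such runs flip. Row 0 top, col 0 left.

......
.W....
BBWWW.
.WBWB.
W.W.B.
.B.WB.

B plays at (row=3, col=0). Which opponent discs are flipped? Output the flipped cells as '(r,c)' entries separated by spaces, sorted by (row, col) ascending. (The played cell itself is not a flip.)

Dir NW: edge -> no flip
Dir N: first cell 'B' (not opp) -> no flip
Dir NE: first cell 'B' (not opp) -> no flip
Dir W: edge -> no flip
Dir E: opp run (3,1) capped by B -> flip
Dir SW: edge -> no flip
Dir S: opp run (4,0), next='.' -> no flip
Dir SE: first cell '.' (not opp) -> no flip

Answer: (3,1)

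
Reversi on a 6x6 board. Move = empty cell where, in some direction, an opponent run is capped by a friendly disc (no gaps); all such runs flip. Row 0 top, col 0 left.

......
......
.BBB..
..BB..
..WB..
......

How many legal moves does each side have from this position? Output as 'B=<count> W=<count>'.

-- B to move --
(3,1): no bracket -> illegal
(4,1): flips 1 -> legal
(5,1): flips 1 -> legal
(5,2): flips 1 -> legal
(5,3): no bracket -> illegal
B mobility = 3
-- W to move --
(1,0): no bracket -> illegal
(1,1): no bracket -> illegal
(1,2): flips 2 -> legal
(1,3): no bracket -> illegal
(1,4): no bracket -> illegal
(2,0): no bracket -> illegal
(2,4): flips 1 -> legal
(3,0): no bracket -> illegal
(3,1): no bracket -> illegal
(3,4): no bracket -> illegal
(4,1): no bracket -> illegal
(4,4): flips 1 -> legal
(5,2): no bracket -> illegal
(5,3): no bracket -> illegal
(5,4): no bracket -> illegal
W mobility = 3

Answer: B=3 W=3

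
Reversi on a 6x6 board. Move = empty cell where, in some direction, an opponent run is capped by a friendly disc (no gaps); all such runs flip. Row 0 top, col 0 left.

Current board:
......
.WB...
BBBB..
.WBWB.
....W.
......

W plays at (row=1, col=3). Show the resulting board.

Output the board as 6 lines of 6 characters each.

Answer: ......
.WWW..
BBWW..
.WBWB.
....W.
......

Derivation:
Place W at (1,3); scan 8 dirs for brackets.
Dir NW: first cell '.' (not opp) -> no flip
Dir N: first cell '.' (not opp) -> no flip
Dir NE: first cell '.' (not opp) -> no flip
Dir W: opp run (1,2) capped by W -> flip
Dir E: first cell '.' (not opp) -> no flip
Dir SW: opp run (2,2) capped by W -> flip
Dir S: opp run (2,3) capped by W -> flip
Dir SE: first cell '.' (not opp) -> no flip
All flips: (1,2) (2,2) (2,3)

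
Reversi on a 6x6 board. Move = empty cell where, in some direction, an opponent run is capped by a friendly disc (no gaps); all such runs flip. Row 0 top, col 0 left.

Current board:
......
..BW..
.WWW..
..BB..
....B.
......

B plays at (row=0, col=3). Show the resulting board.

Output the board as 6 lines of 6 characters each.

Answer: ...B..
..BB..
.WWB..
..BB..
....B.
......

Derivation:
Place B at (0,3); scan 8 dirs for brackets.
Dir NW: edge -> no flip
Dir N: edge -> no flip
Dir NE: edge -> no flip
Dir W: first cell '.' (not opp) -> no flip
Dir E: first cell '.' (not opp) -> no flip
Dir SW: first cell 'B' (not opp) -> no flip
Dir S: opp run (1,3) (2,3) capped by B -> flip
Dir SE: first cell '.' (not opp) -> no flip
All flips: (1,3) (2,3)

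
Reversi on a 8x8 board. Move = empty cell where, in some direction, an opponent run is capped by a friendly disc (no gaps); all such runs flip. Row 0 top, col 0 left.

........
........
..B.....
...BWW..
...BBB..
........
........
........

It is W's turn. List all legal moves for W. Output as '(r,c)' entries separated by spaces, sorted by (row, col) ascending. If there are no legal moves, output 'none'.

(1,1): no bracket -> illegal
(1,2): no bracket -> illegal
(1,3): no bracket -> illegal
(2,1): no bracket -> illegal
(2,3): no bracket -> illegal
(2,4): no bracket -> illegal
(3,1): no bracket -> illegal
(3,2): flips 1 -> legal
(3,6): no bracket -> illegal
(4,2): no bracket -> illegal
(4,6): no bracket -> illegal
(5,2): flips 1 -> legal
(5,3): flips 1 -> legal
(5,4): flips 1 -> legal
(5,5): flips 1 -> legal
(5,6): flips 1 -> legal

Answer: (3,2) (5,2) (5,3) (5,4) (5,5) (5,6)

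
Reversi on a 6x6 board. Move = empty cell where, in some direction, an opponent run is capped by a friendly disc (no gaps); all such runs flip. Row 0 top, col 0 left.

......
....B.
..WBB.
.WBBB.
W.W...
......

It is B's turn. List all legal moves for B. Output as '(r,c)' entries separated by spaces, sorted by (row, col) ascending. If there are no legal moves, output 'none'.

Answer: (1,1) (1,2) (2,1) (3,0) (5,1) (5,2)

Derivation:
(1,1): flips 1 -> legal
(1,2): flips 1 -> legal
(1,3): no bracket -> illegal
(2,0): no bracket -> illegal
(2,1): flips 1 -> legal
(3,0): flips 1 -> legal
(4,1): no bracket -> illegal
(4,3): no bracket -> illegal
(5,0): no bracket -> illegal
(5,1): flips 1 -> legal
(5,2): flips 1 -> legal
(5,3): no bracket -> illegal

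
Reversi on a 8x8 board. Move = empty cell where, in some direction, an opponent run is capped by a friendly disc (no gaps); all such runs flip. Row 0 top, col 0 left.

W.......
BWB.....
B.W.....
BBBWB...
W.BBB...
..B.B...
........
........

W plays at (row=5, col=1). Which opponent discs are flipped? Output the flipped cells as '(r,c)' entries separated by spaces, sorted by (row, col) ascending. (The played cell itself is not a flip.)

Answer: (4,2)

Derivation:
Dir NW: first cell 'W' (not opp) -> no flip
Dir N: first cell '.' (not opp) -> no flip
Dir NE: opp run (4,2) capped by W -> flip
Dir W: first cell '.' (not opp) -> no flip
Dir E: opp run (5,2), next='.' -> no flip
Dir SW: first cell '.' (not opp) -> no flip
Dir S: first cell '.' (not opp) -> no flip
Dir SE: first cell '.' (not opp) -> no flip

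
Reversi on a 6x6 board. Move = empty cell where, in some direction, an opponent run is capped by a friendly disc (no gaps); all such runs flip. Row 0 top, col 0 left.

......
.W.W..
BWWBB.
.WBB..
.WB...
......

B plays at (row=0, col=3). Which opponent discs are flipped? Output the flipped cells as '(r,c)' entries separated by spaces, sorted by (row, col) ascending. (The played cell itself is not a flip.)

Dir NW: edge -> no flip
Dir N: edge -> no flip
Dir NE: edge -> no flip
Dir W: first cell '.' (not opp) -> no flip
Dir E: first cell '.' (not opp) -> no flip
Dir SW: first cell '.' (not opp) -> no flip
Dir S: opp run (1,3) capped by B -> flip
Dir SE: first cell '.' (not opp) -> no flip

Answer: (1,3)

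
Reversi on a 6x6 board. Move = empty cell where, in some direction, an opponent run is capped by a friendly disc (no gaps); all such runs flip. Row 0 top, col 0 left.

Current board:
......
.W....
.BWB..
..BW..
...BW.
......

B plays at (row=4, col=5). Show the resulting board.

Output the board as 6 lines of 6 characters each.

Answer: ......
.W....
.BWB..
..BW..
...BBB
......

Derivation:
Place B at (4,5); scan 8 dirs for brackets.
Dir NW: first cell '.' (not opp) -> no flip
Dir N: first cell '.' (not opp) -> no flip
Dir NE: edge -> no flip
Dir W: opp run (4,4) capped by B -> flip
Dir E: edge -> no flip
Dir SW: first cell '.' (not opp) -> no flip
Dir S: first cell '.' (not opp) -> no flip
Dir SE: edge -> no flip
All flips: (4,4)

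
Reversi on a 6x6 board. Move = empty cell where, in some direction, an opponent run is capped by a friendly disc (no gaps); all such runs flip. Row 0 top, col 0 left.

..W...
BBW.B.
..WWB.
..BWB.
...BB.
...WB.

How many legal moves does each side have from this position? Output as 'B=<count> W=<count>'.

-- B to move --
(0,1): flips 2 -> legal
(0,3): no bracket -> illegal
(1,3): flips 3 -> legal
(2,1): flips 2 -> legal
(3,1): no bracket -> illegal
(4,2): flips 1 -> legal
(5,2): flips 1 -> legal
B mobility = 5
-- W to move --
(0,0): flips 1 -> legal
(0,1): no bracket -> illegal
(0,3): no bracket -> illegal
(0,4): no bracket -> illegal
(0,5): flips 1 -> legal
(1,3): no bracket -> illegal
(1,5): flips 1 -> legal
(2,0): flips 1 -> legal
(2,1): no bracket -> illegal
(2,5): flips 1 -> legal
(3,1): flips 1 -> legal
(3,5): flips 2 -> legal
(4,1): flips 1 -> legal
(4,2): flips 1 -> legal
(4,5): flips 1 -> legal
(5,2): no bracket -> illegal
(5,5): flips 2 -> legal
W mobility = 11

Answer: B=5 W=11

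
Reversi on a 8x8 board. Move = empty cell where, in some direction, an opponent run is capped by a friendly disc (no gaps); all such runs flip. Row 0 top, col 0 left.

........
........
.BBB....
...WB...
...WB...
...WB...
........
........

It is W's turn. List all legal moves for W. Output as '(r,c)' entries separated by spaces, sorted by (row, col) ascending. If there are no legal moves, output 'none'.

Answer: (1,1) (1,3) (2,5) (3,5) (4,5) (5,5) (6,5)

Derivation:
(1,0): no bracket -> illegal
(1,1): flips 1 -> legal
(1,2): no bracket -> illegal
(1,3): flips 1 -> legal
(1,4): no bracket -> illegal
(2,0): no bracket -> illegal
(2,4): no bracket -> illegal
(2,5): flips 1 -> legal
(3,0): no bracket -> illegal
(3,1): no bracket -> illegal
(3,2): no bracket -> illegal
(3,5): flips 2 -> legal
(4,5): flips 1 -> legal
(5,5): flips 2 -> legal
(6,3): no bracket -> illegal
(6,4): no bracket -> illegal
(6,5): flips 1 -> legal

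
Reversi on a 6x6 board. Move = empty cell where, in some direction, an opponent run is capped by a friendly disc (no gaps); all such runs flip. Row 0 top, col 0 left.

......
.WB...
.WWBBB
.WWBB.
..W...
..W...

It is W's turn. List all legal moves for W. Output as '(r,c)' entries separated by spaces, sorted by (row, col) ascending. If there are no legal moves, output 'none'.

(0,1): no bracket -> illegal
(0,2): flips 1 -> legal
(0,3): flips 1 -> legal
(1,3): flips 1 -> legal
(1,4): flips 1 -> legal
(1,5): flips 2 -> legal
(3,5): flips 2 -> legal
(4,3): no bracket -> illegal
(4,4): flips 1 -> legal
(4,5): no bracket -> illegal

Answer: (0,2) (0,3) (1,3) (1,4) (1,5) (3,5) (4,4)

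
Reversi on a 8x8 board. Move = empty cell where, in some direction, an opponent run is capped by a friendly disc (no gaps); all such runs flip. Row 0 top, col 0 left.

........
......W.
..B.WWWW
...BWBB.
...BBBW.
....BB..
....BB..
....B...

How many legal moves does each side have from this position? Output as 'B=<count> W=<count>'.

Answer: B=11 W=10

Derivation:
-- B to move --
(0,5): no bracket -> illegal
(0,6): flips 2 -> legal
(0,7): flips 3 -> legal
(1,3): flips 1 -> legal
(1,4): flips 3 -> legal
(1,5): flips 2 -> legal
(1,7): flips 1 -> legal
(2,3): flips 1 -> legal
(3,7): flips 1 -> legal
(4,7): flips 1 -> legal
(5,6): flips 1 -> legal
(5,7): flips 1 -> legal
B mobility = 11
-- W to move --
(1,1): no bracket -> illegal
(1,2): no bracket -> illegal
(1,3): no bracket -> illegal
(2,1): no bracket -> illegal
(2,3): no bracket -> illegal
(3,1): no bracket -> illegal
(3,2): flips 1 -> legal
(3,7): flips 2 -> legal
(4,2): flips 4 -> legal
(4,7): flips 1 -> legal
(5,2): flips 1 -> legal
(5,3): flips 2 -> legal
(5,6): flips 1 -> legal
(6,3): flips 3 -> legal
(6,6): no bracket -> illegal
(7,3): flips 2 -> legal
(7,5): flips 4 -> legal
(7,6): no bracket -> illegal
W mobility = 10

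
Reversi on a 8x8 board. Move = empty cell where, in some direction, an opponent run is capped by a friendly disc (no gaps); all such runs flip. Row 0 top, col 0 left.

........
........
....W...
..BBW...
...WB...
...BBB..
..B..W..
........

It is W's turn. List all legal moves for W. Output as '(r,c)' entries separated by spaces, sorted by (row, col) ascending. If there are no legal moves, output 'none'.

(2,1): flips 1 -> legal
(2,2): no bracket -> illegal
(2,3): flips 1 -> legal
(3,1): flips 2 -> legal
(3,5): no bracket -> illegal
(4,1): no bracket -> illegal
(4,2): flips 1 -> legal
(4,5): flips 2 -> legal
(4,6): no bracket -> illegal
(5,1): no bracket -> illegal
(5,2): no bracket -> illegal
(5,6): no bracket -> illegal
(6,1): no bracket -> illegal
(6,3): flips 1 -> legal
(6,4): flips 2 -> legal
(6,6): no bracket -> illegal
(7,1): no bracket -> illegal
(7,2): no bracket -> illegal
(7,3): no bracket -> illegal

Answer: (2,1) (2,3) (3,1) (4,2) (4,5) (6,3) (6,4)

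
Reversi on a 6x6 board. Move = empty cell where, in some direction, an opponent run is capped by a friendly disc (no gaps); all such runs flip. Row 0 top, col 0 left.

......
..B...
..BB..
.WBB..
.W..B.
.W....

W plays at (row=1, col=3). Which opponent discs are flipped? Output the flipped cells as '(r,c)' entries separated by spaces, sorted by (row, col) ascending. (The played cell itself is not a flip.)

Answer: (2,2)

Derivation:
Dir NW: first cell '.' (not opp) -> no flip
Dir N: first cell '.' (not opp) -> no flip
Dir NE: first cell '.' (not opp) -> no flip
Dir W: opp run (1,2), next='.' -> no flip
Dir E: first cell '.' (not opp) -> no flip
Dir SW: opp run (2,2) capped by W -> flip
Dir S: opp run (2,3) (3,3), next='.' -> no flip
Dir SE: first cell '.' (not opp) -> no flip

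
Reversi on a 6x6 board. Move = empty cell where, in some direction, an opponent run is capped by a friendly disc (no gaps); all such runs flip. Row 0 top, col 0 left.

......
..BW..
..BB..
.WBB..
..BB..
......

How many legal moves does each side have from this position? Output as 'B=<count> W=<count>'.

Answer: B=6 W=3

Derivation:
-- B to move --
(0,2): no bracket -> illegal
(0,3): flips 1 -> legal
(0,4): flips 1 -> legal
(1,4): flips 1 -> legal
(2,0): flips 1 -> legal
(2,1): no bracket -> illegal
(2,4): no bracket -> illegal
(3,0): flips 1 -> legal
(4,0): flips 1 -> legal
(4,1): no bracket -> illegal
B mobility = 6
-- W to move --
(0,1): no bracket -> illegal
(0,2): no bracket -> illegal
(0,3): no bracket -> illegal
(1,1): flips 1 -> legal
(1,4): no bracket -> illegal
(2,1): no bracket -> illegal
(2,4): no bracket -> illegal
(3,4): flips 2 -> legal
(4,1): no bracket -> illegal
(4,4): no bracket -> illegal
(5,1): no bracket -> illegal
(5,2): no bracket -> illegal
(5,3): flips 4 -> legal
(5,4): no bracket -> illegal
W mobility = 3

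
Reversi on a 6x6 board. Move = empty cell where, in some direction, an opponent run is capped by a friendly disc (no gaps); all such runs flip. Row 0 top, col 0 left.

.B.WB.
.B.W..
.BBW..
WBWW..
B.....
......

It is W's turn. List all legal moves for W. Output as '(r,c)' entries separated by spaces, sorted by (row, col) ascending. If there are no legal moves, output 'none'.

Answer: (0,0) (0,5) (1,0) (1,2) (2,0) (5,0)

Derivation:
(0,0): flips 2 -> legal
(0,2): no bracket -> illegal
(0,5): flips 1 -> legal
(1,0): flips 1 -> legal
(1,2): flips 2 -> legal
(1,4): no bracket -> illegal
(1,5): no bracket -> illegal
(2,0): flips 2 -> legal
(4,1): no bracket -> illegal
(4,2): no bracket -> illegal
(5,0): flips 1 -> legal
(5,1): no bracket -> illegal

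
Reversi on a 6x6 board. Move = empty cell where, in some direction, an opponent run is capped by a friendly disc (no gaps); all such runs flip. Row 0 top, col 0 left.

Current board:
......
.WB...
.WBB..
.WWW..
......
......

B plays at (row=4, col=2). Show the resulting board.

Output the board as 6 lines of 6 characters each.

Answer: ......
.WB...
.WBB..
.WBW..
..B...
......

Derivation:
Place B at (4,2); scan 8 dirs for brackets.
Dir NW: opp run (3,1), next='.' -> no flip
Dir N: opp run (3,2) capped by B -> flip
Dir NE: opp run (3,3), next='.' -> no flip
Dir W: first cell '.' (not opp) -> no flip
Dir E: first cell '.' (not opp) -> no flip
Dir SW: first cell '.' (not opp) -> no flip
Dir S: first cell '.' (not opp) -> no flip
Dir SE: first cell '.' (not opp) -> no flip
All flips: (3,2)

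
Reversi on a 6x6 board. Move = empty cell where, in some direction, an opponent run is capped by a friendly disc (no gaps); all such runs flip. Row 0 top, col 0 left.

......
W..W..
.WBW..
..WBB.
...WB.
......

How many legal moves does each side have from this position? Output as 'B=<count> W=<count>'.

Answer: B=9 W=5

Derivation:
-- B to move --
(0,0): no bracket -> illegal
(0,1): no bracket -> illegal
(0,2): no bracket -> illegal
(0,3): flips 2 -> legal
(0,4): flips 1 -> legal
(1,1): no bracket -> illegal
(1,2): flips 1 -> legal
(1,4): no bracket -> illegal
(2,0): flips 1 -> legal
(2,4): flips 1 -> legal
(3,0): no bracket -> illegal
(3,1): flips 1 -> legal
(4,1): no bracket -> illegal
(4,2): flips 2 -> legal
(5,2): flips 1 -> legal
(5,3): flips 1 -> legal
(5,4): no bracket -> illegal
B mobility = 9
-- W to move --
(1,1): no bracket -> illegal
(1,2): flips 1 -> legal
(2,4): no bracket -> illegal
(2,5): flips 1 -> legal
(3,1): flips 1 -> legal
(3,5): flips 2 -> legal
(4,2): no bracket -> illegal
(4,5): flips 2 -> legal
(5,3): no bracket -> illegal
(5,4): no bracket -> illegal
(5,5): no bracket -> illegal
W mobility = 5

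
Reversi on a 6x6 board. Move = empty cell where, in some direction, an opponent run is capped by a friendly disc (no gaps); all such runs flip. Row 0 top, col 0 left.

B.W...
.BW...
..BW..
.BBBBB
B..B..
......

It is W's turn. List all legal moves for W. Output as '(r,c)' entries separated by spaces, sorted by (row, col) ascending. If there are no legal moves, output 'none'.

Answer: (1,0) (2,0) (2,1) (4,1) (4,2) (4,5) (5,3)

Derivation:
(0,1): no bracket -> illegal
(1,0): flips 1 -> legal
(1,3): no bracket -> illegal
(2,0): flips 1 -> legal
(2,1): flips 1 -> legal
(2,4): no bracket -> illegal
(2,5): no bracket -> illegal
(3,0): no bracket -> illegal
(4,1): flips 1 -> legal
(4,2): flips 2 -> legal
(4,4): no bracket -> illegal
(4,5): flips 1 -> legal
(5,0): no bracket -> illegal
(5,1): no bracket -> illegal
(5,2): no bracket -> illegal
(5,3): flips 2 -> legal
(5,4): no bracket -> illegal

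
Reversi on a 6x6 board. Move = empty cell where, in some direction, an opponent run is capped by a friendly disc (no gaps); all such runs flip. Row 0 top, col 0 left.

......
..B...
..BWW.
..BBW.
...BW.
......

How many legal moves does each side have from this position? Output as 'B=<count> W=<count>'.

Answer: B=7 W=8

Derivation:
-- B to move --
(1,3): flips 1 -> legal
(1,4): flips 1 -> legal
(1,5): flips 1 -> legal
(2,5): flips 3 -> legal
(3,5): flips 1 -> legal
(4,5): flips 3 -> legal
(5,3): no bracket -> illegal
(5,4): no bracket -> illegal
(5,5): flips 1 -> legal
B mobility = 7
-- W to move --
(0,1): flips 1 -> legal
(0,2): no bracket -> illegal
(0,3): no bracket -> illegal
(1,1): flips 2 -> legal
(1,3): no bracket -> illegal
(2,1): flips 1 -> legal
(3,1): flips 2 -> legal
(4,1): flips 1 -> legal
(4,2): flips 2 -> legal
(5,2): flips 1 -> legal
(5,3): flips 2 -> legal
(5,4): no bracket -> illegal
W mobility = 8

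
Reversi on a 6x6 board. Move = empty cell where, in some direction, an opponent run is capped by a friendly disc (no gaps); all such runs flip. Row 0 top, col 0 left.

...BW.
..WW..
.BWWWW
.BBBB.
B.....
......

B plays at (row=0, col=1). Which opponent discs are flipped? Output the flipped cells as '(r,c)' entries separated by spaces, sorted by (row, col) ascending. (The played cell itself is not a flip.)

Dir NW: edge -> no flip
Dir N: edge -> no flip
Dir NE: edge -> no flip
Dir W: first cell '.' (not opp) -> no flip
Dir E: first cell '.' (not opp) -> no flip
Dir SW: first cell '.' (not opp) -> no flip
Dir S: first cell '.' (not opp) -> no flip
Dir SE: opp run (1,2) (2,3) capped by B -> flip

Answer: (1,2) (2,3)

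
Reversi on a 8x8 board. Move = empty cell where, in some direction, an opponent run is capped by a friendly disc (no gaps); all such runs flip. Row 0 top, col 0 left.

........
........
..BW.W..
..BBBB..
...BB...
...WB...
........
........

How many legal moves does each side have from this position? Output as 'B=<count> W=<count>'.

Answer: B=9 W=6

Derivation:
-- B to move --
(1,2): flips 1 -> legal
(1,3): flips 1 -> legal
(1,4): flips 1 -> legal
(1,5): flips 1 -> legal
(1,6): flips 1 -> legal
(2,4): flips 1 -> legal
(2,6): no bracket -> illegal
(3,6): no bracket -> illegal
(4,2): no bracket -> illegal
(5,2): flips 1 -> legal
(6,2): flips 1 -> legal
(6,3): flips 1 -> legal
(6,4): no bracket -> illegal
B mobility = 9
-- W to move --
(1,1): no bracket -> illegal
(1,2): no bracket -> illegal
(1,3): no bracket -> illegal
(2,1): flips 1 -> legal
(2,4): no bracket -> illegal
(2,6): flips 2 -> legal
(3,1): no bracket -> illegal
(3,6): no bracket -> illegal
(4,1): flips 1 -> legal
(4,2): no bracket -> illegal
(4,5): flips 2 -> legal
(4,6): no bracket -> illegal
(5,2): flips 2 -> legal
(5,5): flips 1 -> legal
(6,3): no bracket -> illegal
(6,4): no bracket -> illegal
(6,5): no bracket -> illegal
W mobility = 6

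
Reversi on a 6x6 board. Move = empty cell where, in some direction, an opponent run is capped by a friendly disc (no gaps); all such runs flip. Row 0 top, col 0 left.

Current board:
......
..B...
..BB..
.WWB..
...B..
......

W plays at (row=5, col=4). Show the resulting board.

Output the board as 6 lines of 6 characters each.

Place W at (5,4); scan 8 dirs for brackets.
Dir NW: opp run (4,3) capped by W -> flip
Dir N: first cell '.' (not opp) -> no flip
Dir NE: first cell '.' (not opp) -> no flip
Dir W: first cell '.' (not opp) -> no flip
Dir E: first cell '.' (not opp) -> no flip
Dir SW: edge -> no flip
Dir S: edge -> no flip
Dir SE: edge -> no flip
All flips: (4,3)

Answer: ......
..B...
..BB..
.WWB..
...W..
....W.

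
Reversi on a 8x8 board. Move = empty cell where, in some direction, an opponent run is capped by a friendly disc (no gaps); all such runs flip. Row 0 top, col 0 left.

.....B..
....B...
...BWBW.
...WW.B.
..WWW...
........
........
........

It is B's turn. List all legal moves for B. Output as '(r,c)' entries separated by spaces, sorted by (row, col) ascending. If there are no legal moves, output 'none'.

Answer: (1,6) (2,7) (4,5) (5,2) (5,3) (5,4)

Derivation:
(1,3): no bracket -> illegal
(1,5): no bracket -> illegal
(1,6): flips 1 -> legal
(1,7): no bracket -> illegal
(2,2): no bracket -> illegal
(2,7): flips 1 -> legal
(3,1): no bracket -> illegal
(3,2): no bracket -> illegal
(3,5): no bracket -> illegal
(3,7): no bracket -> illegal
(4,1): no bracket -> illegal
(4,5): flips 1 -> legal
(5,1): no bracket -> illegal
(5,2): flips 2 -> legal
(5,3): flips 2 -> legal
(5,4): flips 3 -> legal
(5,5): no bracket -> illegal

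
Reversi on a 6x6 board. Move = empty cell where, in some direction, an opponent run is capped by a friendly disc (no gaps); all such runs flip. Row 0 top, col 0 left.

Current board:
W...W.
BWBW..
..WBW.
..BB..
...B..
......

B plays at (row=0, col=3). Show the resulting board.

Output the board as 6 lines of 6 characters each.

Place B at (0,3); scan 8 dirs for brackets.
Dir NW: edge -> no flip
Dir N: edge -> no flip
Dir NE: edge -> no flip
Dir W: first cell '.' (not opp) -> no flip
Dir E: opp run (0,4), next='.' -> no flip
Dir SW: first cell 'B' (not opp) -> no flip
Dir S: opp run (1,3) capped by B -> flip
Dir SE: first cell '.' (not opp) -> no flip
All flips: (1,3)

Answer: W..BW.
BWBB..
..WBW.
..BB..
...B..
......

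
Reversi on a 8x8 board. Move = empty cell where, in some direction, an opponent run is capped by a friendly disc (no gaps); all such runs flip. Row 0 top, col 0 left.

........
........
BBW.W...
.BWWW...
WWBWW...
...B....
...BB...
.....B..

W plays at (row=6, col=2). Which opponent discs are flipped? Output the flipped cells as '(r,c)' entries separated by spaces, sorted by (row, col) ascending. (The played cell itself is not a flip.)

Dir NW: first cell '.' (not opp) -> no flip
Dir N: first cell '.' (not opp) -> no flip
Dir NE: opp run (5,3) capped by W -> flip
Dir W: first cell '.' (not opp) -> no flip
Dir E: opp run (6,3) (6,4), next='.' -> no flip
Dir SW: first cell '.' (not opp) -> no flip
Dir S: first cell '.' (not opp) -> no flip
Dir SE: first cell '.' (not opp) -> no flip

Answer: (5,3)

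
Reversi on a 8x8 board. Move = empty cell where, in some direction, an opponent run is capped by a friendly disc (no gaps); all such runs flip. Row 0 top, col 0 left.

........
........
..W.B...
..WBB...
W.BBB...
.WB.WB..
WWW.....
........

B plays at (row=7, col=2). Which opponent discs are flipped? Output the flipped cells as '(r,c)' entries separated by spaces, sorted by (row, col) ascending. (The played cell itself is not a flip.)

Answer: (6,2)

Derivation:
Dir NW: opp run (6,1), next='.' -> no flip
Dir N: opp run (6,2) capped by B -> flip
Dir NE: first cell '.' (not opp) -> no flip
Dir W: first cell '.' (not opp) -> no flip
Dir E: first cell '.' (not opp) -> no flip
Dir SW: edge -> no flip
Dir S: edge -> no flip
Dir SE: edge -> no flip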